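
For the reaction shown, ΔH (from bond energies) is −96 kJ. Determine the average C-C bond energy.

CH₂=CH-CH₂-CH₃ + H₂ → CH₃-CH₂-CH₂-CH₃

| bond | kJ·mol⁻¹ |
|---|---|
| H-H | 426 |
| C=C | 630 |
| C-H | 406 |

Let D be the C-C bond energy.
Σ(broken) = 2×D + 8×406 + 1×630 + 1×426 = 4304 + 2D
Σ(formed) = 3×D + 10×406 = 4060 + 3D
ΔH = Σ(broken) − Σ(formed) = (4304 + 2D) − (4060 + 3D) = +244 − D
Setting this equal to −96 kJ gives D = 340 kJ/mol.

D(C-C) ≈ 340 kJ/mol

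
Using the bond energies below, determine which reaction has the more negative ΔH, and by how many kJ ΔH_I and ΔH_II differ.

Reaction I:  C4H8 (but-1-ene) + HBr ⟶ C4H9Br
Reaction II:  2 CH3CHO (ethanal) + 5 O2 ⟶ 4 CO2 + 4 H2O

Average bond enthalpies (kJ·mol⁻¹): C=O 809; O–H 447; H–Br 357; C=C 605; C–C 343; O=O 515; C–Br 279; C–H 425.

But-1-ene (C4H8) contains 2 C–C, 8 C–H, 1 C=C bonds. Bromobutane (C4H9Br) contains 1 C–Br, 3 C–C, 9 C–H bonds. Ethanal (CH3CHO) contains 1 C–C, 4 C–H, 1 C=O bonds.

Reaction II, by 1684 kJ

Reaction I:
  Bonds broken (reactants):
    C–C: 2 × 343 = 686
    C–H: 8 × 425 = 3400
    C=C: 1 × 605 = 605
    H–Br: 1 × 357 = 357
    Σ(broken) = 5048 kJ
  Bonds formed (products):
    C–Br: 1 × 279 = 279
    C–C: 3 × 343 = 1029
    C–H: 9 × 425 = 3825
    Σ(formed) = 5133 kJ
  ΔH_I = 5048 − 5133 = −85 kJ
Reaction II:
  Bonds broken (reactants):
    C–C: 2 × 343 = 686
    C–H: 8 × 425 = 3400
    C=O: 2 × 809 = 1618
    O=O: 5 × 515 = 2575
    Σ(broken) = 8279 kJ
  Bonds formed (products):
    C=O: 8 × 809 = 6472
    O–H: 8 × 447 = 3576
    Σ(formed) = 10048 kJ
  ΔH_II = 8279 − 10048 = −1769 kJ
ΔH_I − ΔH_II = +1684 kJ, so reaction II has the more negative ΔH; |ΔH_I − ΔH_II| = 1684 kJ.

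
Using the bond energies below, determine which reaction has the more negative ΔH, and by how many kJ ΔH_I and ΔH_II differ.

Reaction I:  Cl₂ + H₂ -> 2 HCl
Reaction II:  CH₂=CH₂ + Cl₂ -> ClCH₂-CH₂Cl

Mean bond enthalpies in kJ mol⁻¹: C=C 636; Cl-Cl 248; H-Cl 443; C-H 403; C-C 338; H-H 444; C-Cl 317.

Reaction I:
  Bonds broken (reactants):
    Cl-Cl: 1 × 248 = 248
    H-H: 1 × 444 = 444
    Σ(broken) = 692 kJ
  Bonds formed (products):
    H-Cl: 2 × 443 = 886
    Σ(formed) = 886 kJ
  ΔH_I = 692 − 886 = −194 kJ
Reaction II:
  Bonds broken (reactants):
    C-H: 4 × 403 = 1612
    C=C: 1 × 636 = 636
    Cl-Cl: 1 × 248 = 248
    Σ(broken) = 2496 kJ
  Bonds formed (products):
    C-C: 1 × 338 = 338
    C-Cl: 2 × 317 = 634
    C-H: 4 × 403 = 1612
    Σ(formed) = 2584 kJ
  ΔH_II = 2496 − 2584 = −88 kJ
ΔH_I − ΔH_II = −106 kJ, so reaction I has the more negative ΔH; |ΔH_I − ΔH_II| = 106 kJ.

Reaction I, by 106 kJ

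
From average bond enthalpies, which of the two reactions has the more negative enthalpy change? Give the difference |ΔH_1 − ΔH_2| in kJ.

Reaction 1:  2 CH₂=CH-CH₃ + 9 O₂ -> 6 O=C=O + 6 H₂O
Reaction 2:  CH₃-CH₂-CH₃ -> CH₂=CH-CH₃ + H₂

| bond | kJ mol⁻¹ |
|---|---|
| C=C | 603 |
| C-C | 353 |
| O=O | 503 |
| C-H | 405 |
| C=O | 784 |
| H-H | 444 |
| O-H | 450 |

Reaction 1, by 3625 kJ

Reaction 1:
  Bonds broken (reactants):
    C-C: 2 × 353 = 706
    C-H: 12 × 405 = 4860
    C=C: 2 × 603 = 1206
    O=O: 9 × 503 = 4527
    Σ(broken) = 11299 kJ
  Bonds formed (products):
    C=O: 12 × 784 = 9408
    O-H: 12 × 450 = 5400
    Σ(formed) = 14808 kJ
  ΔH_1 = 11299 − 14808 = −3509 kJ
Reaction 2:
  Bonds broken (reactants):
    C-C: 2 × 353 = 706
    C-H: 8 × 405 = 3240
    Σ(broken) = 3946 kJ
  Bonds formed (products):
    C-C: 1 × 353 = 353
    C-H: 6 × 405 = 2430
    C=C: 1 × 603 = 603
    H-H: 1 × 444 = 444
    Σ(formed) = 3830 kJ
  ΔH_2 = 3946 − 3830 = +116 kJ
ΔH_1 − ΔH_2 = −3625 kJ, so reaction 1 has the more negative ΔH; |ΔH_1 − ΔH_2| = 3625 kJ.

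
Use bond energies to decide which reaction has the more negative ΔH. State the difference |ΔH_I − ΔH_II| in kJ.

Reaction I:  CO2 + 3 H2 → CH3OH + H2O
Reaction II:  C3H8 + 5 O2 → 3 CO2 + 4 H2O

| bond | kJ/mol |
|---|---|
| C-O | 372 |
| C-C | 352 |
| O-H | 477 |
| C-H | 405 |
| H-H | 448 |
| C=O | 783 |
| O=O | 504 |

Reaction II, by 1942 kJ

Reaction I:
  Bonds broken (reactants):
    C=O: 2 × 783 = 1566
    H-H: 3 × 448 = 1344
    Σ(broken) = 2910 kJ
  Bonds formed (products):
    C-H: 3 × 405 = 1215
    C-O: 1 × 372 = 372
    O-H: 3 × 477 = 1431
    Σ(formed) = 3018 kJ
  ΔH_I = 2910 − 3018 = −108 kJ
Reaction II:
  Bonds broken (reactants):
    C-C: 2 × 352 = 704
    C-H: 8 × 405 = 3240
    O=O: 5 × 504 = 2520
    Σ(broken) = 6464 kJ
  Bonds formed (products):
    C=O: 6 × 783 = 4698
    O-H: 8 × 477 = 3816
    Σ(formed) = 8514 kJ
  ΔH_II = 6464 − 8514 = −2050 kJ
ΔH_I − ΔH_II = +1942 kJ, so reaction II has the more negative ΔH; |ΔH_I − ΔH_II| = 1942 kJ.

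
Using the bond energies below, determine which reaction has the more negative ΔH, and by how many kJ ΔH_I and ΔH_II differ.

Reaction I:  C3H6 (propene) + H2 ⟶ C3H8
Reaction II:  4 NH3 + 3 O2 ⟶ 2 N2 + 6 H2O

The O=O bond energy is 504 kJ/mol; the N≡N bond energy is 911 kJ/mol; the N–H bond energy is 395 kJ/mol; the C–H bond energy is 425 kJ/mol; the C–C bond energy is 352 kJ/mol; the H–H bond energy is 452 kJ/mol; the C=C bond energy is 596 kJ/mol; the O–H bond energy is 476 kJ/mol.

Reaction II, by 1128 kJ

Reaction I:
  Bonds broken (reactants):
    C–C: 1 × 352 = 352
    C–H: 6 × 425 = 2550
    C=C: 1 × 596 = 596
    H–H: 1 × 452 = 452
    Σ(broken) = 3950 kJ
  Bonds formed (products):
    C–C: 2 × 352 = 704
    C–H: 8 × 425 = 3400
    Σ(formed) = 4104 kJ
  ΔH_I = 3950 − 4104 = −154 kJ
Reaction II:
  Bonds broken (reactants):
    N–H: 12 × 395 = 4740
    O=O: 3 × 504 = 1512
    Σ(broken) = 6252 kJ
  Bonds formed (products):
    N≡N: 2 × 911 = 1822
    O–H: 12 × 476 = 5712
    Σ(formed) = 7534 kJ
  ΔH_II = 6252 − 7534 = −1282 kJ
ΔH_I − ΔH_II = +1128 kJ, so reaction II has the more negative ΔH; |ΔH_I − ΔH_II| = 1128 kJ.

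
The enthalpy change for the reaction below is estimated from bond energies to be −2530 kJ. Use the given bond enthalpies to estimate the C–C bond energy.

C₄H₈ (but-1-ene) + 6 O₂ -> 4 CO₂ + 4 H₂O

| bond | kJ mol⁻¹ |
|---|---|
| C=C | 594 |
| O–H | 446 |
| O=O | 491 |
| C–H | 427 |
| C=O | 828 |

Let D be the C–C bond energy.
Σ(broken) = 2×D + 8×427 + 1×594 + 6×491 = 6956 + 2D
Σ(formed) = 8×828 + 8×446 = 10192
ΔH = Σ(broken) − Σ(formed) = (6956 + 2D) − (10192) = −3236 + 2D
Setting this equal to −2530 kJ gives 2D = 706, so D = 353 kJ/mol.

D(C–C) ≈ 353 kJ/mol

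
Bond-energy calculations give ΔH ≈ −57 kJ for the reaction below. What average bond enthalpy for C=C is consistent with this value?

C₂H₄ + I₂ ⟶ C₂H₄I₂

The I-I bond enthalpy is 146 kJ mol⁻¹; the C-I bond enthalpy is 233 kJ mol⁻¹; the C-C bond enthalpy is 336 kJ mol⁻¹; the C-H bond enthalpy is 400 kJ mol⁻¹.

Let D be the C=C bond energy.
Σ(broken) = 4×400 + 1×D + 1×146 = 1746 + D
Σ(formed) = 1×336 + 4×400 + 2×233 = 2402
ΔH = Σ(broken) − Σ(formed) = (1746 + D) − (2402) = −656 + D
Setting this equal to −57 kJ gives D = 599 kJ/mol.

D(C=C) ≈ 599 kJ/mol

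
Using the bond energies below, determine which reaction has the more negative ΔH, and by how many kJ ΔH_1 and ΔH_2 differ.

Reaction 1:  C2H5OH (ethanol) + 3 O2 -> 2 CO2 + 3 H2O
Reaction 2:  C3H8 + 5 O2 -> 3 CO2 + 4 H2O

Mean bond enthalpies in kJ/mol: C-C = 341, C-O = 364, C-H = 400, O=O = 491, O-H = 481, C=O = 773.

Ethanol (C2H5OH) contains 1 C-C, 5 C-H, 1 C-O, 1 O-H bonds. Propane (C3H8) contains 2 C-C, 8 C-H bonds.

Reaction 2, by 830 kJ

Reaction 1:
  Bonds broken (reactants):
    C-C: 1 × 341 = 341
    C-H: 5 × 400 = 2000
    C-O: 1 × 364 = 364
    O-H: 1 × 481 = 481
    O=O: 3 × 491 = 1473
    Σ(broken) = 4659 kJ
  Bonds formed (products):
    C=O: 4 × 773 = 3092
    O-H: 6 × 481 = 2886
    Σ(formed) = 5978 kJ
  ΔH_1 = 4659 − 5978 = −1319 kJ
Reaction 2:
  Bonds broken (reactants):
    C-C: 2 × 341 = 682
    C-H: 8 × 400 = 3200
    O=O: 5 × 491 = 2455
    Σ(broken) = 6337 kJ
  Bonds formed (products):
    C=O: 6 × 773 = 4638
    O-H: 8 × 481 = 3848
    Σ(formed) = 8486 kJ
  ΔH_2 = 6337 − 8486 = −2149 kJ
ΔH_1 − ΔH_2 = +830 kJ, so reaction 2 has the more negative ΔH; |ΔH_1 − ΔH_2| = 830 kJ.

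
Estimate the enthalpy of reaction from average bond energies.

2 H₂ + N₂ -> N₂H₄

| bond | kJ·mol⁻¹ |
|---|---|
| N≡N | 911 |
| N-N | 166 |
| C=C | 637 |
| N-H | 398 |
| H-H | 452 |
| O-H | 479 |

ΔH ≈ +57 kJ

Bonds broken (reactants):
  H-H: 2 × 452 = 904
  N≡N: 1 × 911 = 911
  Σ(broken) = 1815 kJ
Bonds formed (products):
  N-H: 4 × 398 = 1592
  N-N: 1 × 166 = 166
  Σ(formed) = 1758 kJ
ΔH = Σ(broken) − Σ(formed) = 1815 − 1758 = +57 kJ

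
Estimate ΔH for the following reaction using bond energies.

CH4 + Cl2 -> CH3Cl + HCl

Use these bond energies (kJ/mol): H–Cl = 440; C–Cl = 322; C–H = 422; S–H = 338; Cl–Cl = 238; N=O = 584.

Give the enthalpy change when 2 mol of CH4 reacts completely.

Bonds broken (reactants):
  C–H: 4 × 422 = 1688
  Cl–Cl: 1 × 238 = 238
  Σ(broken) = 1926 kJ
Bonds formed (products):
  C–Cl: 1 × 322 = 322
  C–H: 3 × 422 = 1266
  H–Cl: 1 × 440 = 440
  Σ(formed) = 2028 kJ
ΔH = Σ(broken) − Σ(formed) = 1926 − 2028 = −102 kJ
For 2× the reaction as written: 2 × (−102) = −204 kJ

ΔH = −204 kJ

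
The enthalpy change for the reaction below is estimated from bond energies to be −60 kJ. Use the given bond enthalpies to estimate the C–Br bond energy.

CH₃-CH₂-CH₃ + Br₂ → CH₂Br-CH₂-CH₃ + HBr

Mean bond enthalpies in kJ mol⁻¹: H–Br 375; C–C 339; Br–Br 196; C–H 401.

D(C–Br) ≈ 282 kJ/mol

Let D be the C–Br bond energy.
Σ(broken) = 1×196 + 2×339 + 8×401 = 4082
Σ(formed) = 1×D + 2×339 + 7×401 + 1×375 = 3860 + D
ΔH = Σ(broken) − Σ(formed) = (4082) − (3860 + D) = +222 − D
Setting this equal to −60 kJ gives D = 282 kJ/mol.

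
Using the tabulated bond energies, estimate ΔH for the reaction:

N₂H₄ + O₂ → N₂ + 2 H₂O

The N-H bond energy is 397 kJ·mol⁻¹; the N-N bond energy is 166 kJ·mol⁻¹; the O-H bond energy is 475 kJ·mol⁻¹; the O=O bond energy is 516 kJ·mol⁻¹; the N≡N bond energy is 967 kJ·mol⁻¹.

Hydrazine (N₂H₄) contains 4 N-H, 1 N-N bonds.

ΔH ≈ −597 kJ

Bonds broken (reactants):
  N-H: 4 × 397 = 1588
  N-N: 1 × 166 = 166
  O=O: 1 × 516 = 516
  Σ(broken) = 2270 kJ
Bonds formed (products):
  N≡N: 1 × 967 = 967
  O-H: 4 × 475 = 1900
  Σ(formed) = 2867 kJ
ΔH = Σ(broken) − Σ(formed) = 2270 − 2867 = −597 kJ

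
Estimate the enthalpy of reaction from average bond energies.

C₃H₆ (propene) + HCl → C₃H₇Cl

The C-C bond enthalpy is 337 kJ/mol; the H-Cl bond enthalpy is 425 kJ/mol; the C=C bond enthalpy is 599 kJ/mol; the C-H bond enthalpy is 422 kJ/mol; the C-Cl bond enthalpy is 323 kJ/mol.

Bonds broken (reactants):
  C-C: 1 × 337 = 337
  C-H: 6 × 422 = 2532
  C=C: 1 × 599 = 599
  H-Cl: 1 × 425 = 425
  Σ(broken) = 3893 kJ
Bonds formed (products):
  C-C: 2 × 337 = 674
  C-Cl: 1 × 323 = 323
  C-H: 7 × 422 = 2954
  Σ(formed) = 3951 kJ
ΔH = Σ(broken) − Σ(formed) = 3893 − 3951 = −58 kJ

ΔH ≈ −58 kJ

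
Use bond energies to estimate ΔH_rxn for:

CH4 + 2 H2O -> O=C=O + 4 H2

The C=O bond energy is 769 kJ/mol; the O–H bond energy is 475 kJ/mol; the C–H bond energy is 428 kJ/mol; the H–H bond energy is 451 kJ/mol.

ΔH ≈ +270 kJ

Bonds broken (reactants):
  C–H: 4 × 428 = 1712
  O–H: 4 × 475 = 1900
  Σ(broken) = 3612 kJ
Bonds formed (products):
  C=O: 2 × 769 = 1538
  H–H: 4 × 451 = 1804
  Σ(formed) = 3342 kJ
ΔH = Σ(broken) − Σ(formed) = 3612 − 3342 = +270 kJ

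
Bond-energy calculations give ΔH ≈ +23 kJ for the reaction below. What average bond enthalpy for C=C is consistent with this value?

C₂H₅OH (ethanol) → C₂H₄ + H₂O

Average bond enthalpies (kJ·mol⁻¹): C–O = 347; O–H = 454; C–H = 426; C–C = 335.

D(C=C) ≈ 631 kJ/mol

Let D be the C=C bond energy.
Σ(broken) = 1×335 + 5×426 + 1×347 + 1×454 = 3266
Σ(formed) = 4×426 + 1×D + 2×454 = 2612 + D
ΔH = Σ(broken) − Σ(formed) = (3266) − (2612 + D) = +654 − D
Setting this equal to +23 kJ gives D = 631 kJ/mol.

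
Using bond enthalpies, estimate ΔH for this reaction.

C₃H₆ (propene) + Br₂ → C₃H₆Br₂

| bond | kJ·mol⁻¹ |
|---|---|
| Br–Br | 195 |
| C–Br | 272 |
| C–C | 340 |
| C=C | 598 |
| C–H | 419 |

Bonds broken (reactants):
  Br–Br: 1 × 195 = 195
  C–C: 1 × 340 = 340
  C–H: 6 × 419 = 2514
  C=C: 1 × 598 = 598
  Σ(broken) = 3647 kJ
Bonds formed (products):
  C–Br: 2 × 272 = 544
  C–C: 2 × 340 = 680
  C–H: 6 × 419 = 2514
  Σ(formed) = 3738 kJ
ΔH = Σ(broken) − Σ(formed) = 3647 − 3738 = −91 kJ

ΔH ≈ −91 kJ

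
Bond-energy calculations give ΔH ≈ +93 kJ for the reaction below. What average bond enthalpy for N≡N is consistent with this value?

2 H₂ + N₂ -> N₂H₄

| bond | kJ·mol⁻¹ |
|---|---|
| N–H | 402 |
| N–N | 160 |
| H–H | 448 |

D(N≡N) ≈ 965 kJ/mol

Let D be the N≡N bond energy.
Σ(broken) = 2×448 + 1×D = 896 + D
Σ(formed) = 4×402 + 1×160 = 1768
ΔH = Σ(broken) − Σ(formed) = (896 + D) − (1768) = −872 + D
Setting this equal to +93 kJ gives D = 965 kJ/mol.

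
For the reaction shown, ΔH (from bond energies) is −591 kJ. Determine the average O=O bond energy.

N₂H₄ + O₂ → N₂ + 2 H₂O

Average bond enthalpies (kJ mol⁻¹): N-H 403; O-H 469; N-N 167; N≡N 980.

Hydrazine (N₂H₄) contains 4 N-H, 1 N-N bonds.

D(O=O) ≈ 486 kJ/mol

Let D be the O=O bond energy.
Σ(broken) = 4×403 + 1×167 + 1×D = 1779 + D
Σ(formed) = 1×980 + 4×469 = 2856
ΔH = Σ(broken) − Σ(formed) = (1779 + D) − (2856) = −1077 + D
Setting this equal to −591 kJ gives D = 486 kJ/mol.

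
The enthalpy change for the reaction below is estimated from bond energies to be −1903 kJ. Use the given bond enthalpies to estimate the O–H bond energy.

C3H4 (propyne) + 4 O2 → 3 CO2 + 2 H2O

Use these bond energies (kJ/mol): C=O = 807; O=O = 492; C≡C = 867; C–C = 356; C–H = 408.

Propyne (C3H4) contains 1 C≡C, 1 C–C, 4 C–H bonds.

D(O–H) ≈ 471 kJ/mol

Let D be the O–H bond energy.
Σ(broken) = 1×867 + 1×356 + 4×408 + 4×492 = 4823
Σ(formed) = 6×807 + 4×D = 4842 + 4D
ΔH = Σ(broken) − Σ(formed) = (4823) − (4842 + 4D) = −19 − 4D
Setting this equal to −1903 kJ gives 4D = 1884, so D = 471 kJ/mol.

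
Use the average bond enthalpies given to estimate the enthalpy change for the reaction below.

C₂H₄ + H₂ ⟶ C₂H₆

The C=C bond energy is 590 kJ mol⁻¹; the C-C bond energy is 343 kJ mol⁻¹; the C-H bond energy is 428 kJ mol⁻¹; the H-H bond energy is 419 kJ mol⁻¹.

ΔH ≈ −190 kJ

Bonds broken (reactants):
  C-H: 4 × 428 = 1712
  C=C: 1 × 590 = 590
  H-H: 1 × 419 = 419
  Σ(broken) = 2721 kJ
Bonds formed (products):
  C-C: 1 × 343 = 343
  C-H: 6 × 428 = 2568
  Σ(formed) = 2911 kJ
ΔH = Σ(broken) − Σ(formed) = 2721 − 2911 = −190 kJ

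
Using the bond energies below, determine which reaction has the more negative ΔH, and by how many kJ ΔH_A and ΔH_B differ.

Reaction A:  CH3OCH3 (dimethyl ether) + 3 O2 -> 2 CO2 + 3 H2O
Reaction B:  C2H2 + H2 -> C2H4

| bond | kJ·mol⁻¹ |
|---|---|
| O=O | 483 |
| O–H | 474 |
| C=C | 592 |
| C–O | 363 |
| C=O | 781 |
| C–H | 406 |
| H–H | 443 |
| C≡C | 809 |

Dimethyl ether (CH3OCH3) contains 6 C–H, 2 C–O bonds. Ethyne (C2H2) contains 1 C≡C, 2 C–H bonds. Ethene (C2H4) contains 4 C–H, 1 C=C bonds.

Reaction A, by 1205 kJ

Reaction A:
  Bonds broken (reactants):
    C–H: 6 × 406 = 2436
    C–O: 2 × 363 = 726
    O=O: 3 × 483 = 1449
    Σ(broken) = 4611 kJ
  Bonds formed (products):
    C=O: 4 × 781 = 3124
    O–H: 6 × 474 = 2844
    Σ(formed) = 5968 kJ
  ΔH_A = 4611 − 5968 = −1357 kJ
Reaction B:
  Bonds broken (reactants):
    C≡C: 1 × 809 = 809
    C–H: 2 × 406 = 812
    H–H: 1 × 443 = 443
    Σ(broken) = 2064 kJ
  Bonds formed (products):
    C–H: 4 × 406 = 1624
    C=C: 1 × 592 = 592
    Σ(formed) = 2216 kJ
  ΔH_B = 2064 − 2216 = −152 kJ
ΔH_A − ΔH_B = −1205 kJ, so reaction A has the more negative ΔH; |ΔH_A − ΔH_B| = 1205 kJ.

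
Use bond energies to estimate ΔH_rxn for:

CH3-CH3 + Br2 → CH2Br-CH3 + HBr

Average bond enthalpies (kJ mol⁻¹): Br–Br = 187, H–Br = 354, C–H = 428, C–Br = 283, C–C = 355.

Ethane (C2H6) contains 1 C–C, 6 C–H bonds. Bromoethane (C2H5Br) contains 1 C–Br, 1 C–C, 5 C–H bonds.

Bonds broken (reactants):
  Br–Br: 1 × 187 = 187
  C–C: 1 × 355 = 355
  C–H: 6 × 428 = 2568
  Σ(broken) = 3110 kJ
Bonds formed (products):
  C–Br: 1 × 283 = 283
  C–C: 1 × 355 = 355
  C–H: 5 × 428 = 2140
  H–Br: 1 × 354 = 354
  Σ(formed) = 3132 kJ
ΔH = Σ(broken) − Σ(formed) = 3110 − 3132 = −22 kJ

ΔH ≈ −22 kJ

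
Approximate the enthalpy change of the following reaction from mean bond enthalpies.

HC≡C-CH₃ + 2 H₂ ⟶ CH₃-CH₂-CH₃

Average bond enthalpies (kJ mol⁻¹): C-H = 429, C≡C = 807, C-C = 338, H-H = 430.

Bonds broken (reactants):
  C≡C: 1 × 807 = 807
  C-C: 1 × 338 = 338
  C-H: 4 × 429 = 1716
  H-H: 2 × 430 = 860
  Σ(broken) = 3721 kJ
Bonds formed (products):
  C-C: 2 × 338 = 676
  C-H: 8 × 429 = 3432
  Σ(formed) = 4108 kJ
ΔH = Σ(broken) − Σ(formed) = 3721 − 4108 = −387 kJ

ΔH ≈ −387 kJ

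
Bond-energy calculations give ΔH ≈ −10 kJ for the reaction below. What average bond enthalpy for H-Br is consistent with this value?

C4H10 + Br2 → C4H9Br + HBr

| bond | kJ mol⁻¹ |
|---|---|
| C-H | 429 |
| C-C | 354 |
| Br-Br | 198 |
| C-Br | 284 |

Let D be the H-Br bond energy.
Σ(broken) = 1×198 + 3×354 + 10×429 = 5550
Σ(formed) = 1×284 + 3×354 + 9×429 + 1×D = 5207 + D
ΔH = Σ(broken) − Σ(formed) = (5550) − (5207 + D) = +343 − D
Setting this equal to −10 kJ gives D = 353 kJ/mol.

D(H-Br) ≈ 353 kJ/mol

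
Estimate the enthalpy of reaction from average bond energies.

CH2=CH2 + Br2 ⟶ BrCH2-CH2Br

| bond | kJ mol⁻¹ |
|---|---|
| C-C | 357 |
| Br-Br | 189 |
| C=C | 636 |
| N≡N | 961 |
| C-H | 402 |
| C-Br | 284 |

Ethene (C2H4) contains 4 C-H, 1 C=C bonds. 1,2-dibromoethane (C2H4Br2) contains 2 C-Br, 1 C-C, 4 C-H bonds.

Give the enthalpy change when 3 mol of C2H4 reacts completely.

ΔH = −300 kJ

Bonds broken (reactants):
  Br-Br: 1 × 189 = 189
  C-H: 4 × 402 = 1608
  C=C: 1 × 636 = 636
  Σ(broken) = 2433 kJ
Bonds formed (products):
  C-Br: 2 × 284 = 568
  C-C: 1 × 357 = 357
  C-H: 4 × 402 = 1608
  Σ(formed) = 2533 kJ
ΔH = Σ(broken) − Σ(formed) = 2433 − 2533 = −100 kJ
For 3× the reaction as written: 3 × (−100) = −300 kJ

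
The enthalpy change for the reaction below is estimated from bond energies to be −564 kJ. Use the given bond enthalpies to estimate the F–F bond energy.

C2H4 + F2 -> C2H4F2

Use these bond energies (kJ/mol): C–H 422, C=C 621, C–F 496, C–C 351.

D(F–F) ≈ 158 kJ/mol

Let D be the F–F bond energy.
Σ(broken) = 4×422 + 1×621 + 1×D = 2309 + D
Σ(formed) = 1×351 + 2×496 + 4×422 = 3031
ΔH = Σ(broken) − Σ(formed) = (2309 + D) − (3031) = −722 + D
Setting this equal to −564 kJ gives D = 158 kJ/mol.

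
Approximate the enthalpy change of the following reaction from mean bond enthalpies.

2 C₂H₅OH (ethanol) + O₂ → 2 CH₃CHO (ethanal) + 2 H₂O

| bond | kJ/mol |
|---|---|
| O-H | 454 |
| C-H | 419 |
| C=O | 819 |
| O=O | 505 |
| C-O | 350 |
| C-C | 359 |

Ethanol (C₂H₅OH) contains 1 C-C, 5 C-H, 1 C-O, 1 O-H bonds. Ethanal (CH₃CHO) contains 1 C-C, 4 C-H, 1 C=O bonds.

ΔH ≈ −503 kJ

Bonds broken (reactants):
  C-C: 2 × 359 = 718
  C-H: 10 × 419 = 4190
  C-O: 2 × 350 = 700
  O-H: 2 × 454 = 908
  O=O: 1 × 505 = 505
  Σ(broken) = 7021 kJ
Bonds formed (products):
  C-C: 2 × 359 = 718
  C-H: 8 × 419 = 3352
  C=O: 2 × 819 = 1638
  O-H: 4 × 454 = 1816
  Σ(formed) = 7524 kJ
ΔH = Σ(broken) − Σ(formed) = 7021 − 7524 = −503 kJ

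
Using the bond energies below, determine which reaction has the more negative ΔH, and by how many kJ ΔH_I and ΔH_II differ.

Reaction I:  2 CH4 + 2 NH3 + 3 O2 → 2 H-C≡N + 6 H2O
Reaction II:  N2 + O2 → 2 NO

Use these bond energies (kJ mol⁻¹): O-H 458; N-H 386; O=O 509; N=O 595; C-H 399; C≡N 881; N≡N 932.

Reaction I:
  Bonds broken (reactants):
    C-H: 8 × 399 = 3192
    N-H: 6 × 386 = 2316
    O=O: 3 × 509 = 1527
    Σ(broken) = 7035 kJ
  Bonds formed (products):
    C≡N: 2 × 881 = 1762
    C-H: 2 × 399 = 798
    O-H: 12 × 458 = 5496
    Σ(formed) = 8056 kJ
  ΔH_I = 7035 − 8056 = −1021 kJ
Reaction II:
  Bonds broken (reactants):
    N≡N: 1 × 932 = 932
    O=O: 1 × 509 = 509
    Σ(broken) = 1441 kJ
  Bonds formed (products):
    N=O: 2 × 595 = 1190
    Σ(formed) = 1190 kJ
  ΔH_II = 1441 − 1190 = +251 kJ
ΔH_I − ΔH_II = −1272 kJ, so reaction I has the more negative ΔH; |ΔH_I − ΔH_II| = 1272 kJ.

Reaction I, by 1272 kJ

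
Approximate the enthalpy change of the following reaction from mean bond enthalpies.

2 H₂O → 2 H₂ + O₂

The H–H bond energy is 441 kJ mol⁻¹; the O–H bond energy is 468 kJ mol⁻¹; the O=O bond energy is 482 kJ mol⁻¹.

ΔH ≈ +508 kJ

Bonds broken (reactants):
  O–H: 4 × 468 = 1872
  Σ(broken) = 1872 kJ
Bonds formed (products):
  H–H: 2 × 441 = 882
  O=O: 1 × 482 = 482
  Σ(formed) = 1364 kJ
ΔH = Σ(broken) − Σ(formed) = 1872 − 1364 = +508 kJ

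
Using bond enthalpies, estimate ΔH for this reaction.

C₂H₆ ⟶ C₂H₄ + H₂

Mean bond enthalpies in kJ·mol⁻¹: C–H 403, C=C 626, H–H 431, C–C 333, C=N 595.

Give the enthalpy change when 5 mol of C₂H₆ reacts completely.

ΔH = +410 kJ

Bonds broken (reactants):
  C–C: 1 × 333 = 333
  C–H: 6 × 403 = 2418
  Σ(broken) = 2751 kJ
Bonds formed (products):
  C–H: 4 × 403 = 1612
  C=C: 1 × 626 = 626
  H–H: 1 × 431 = 431
  Σ(formed) = 2669 kJ
ΔH = Σ(broken) − Σ(formed) = 2751 − 2669 = +82 kJ
For 5× the reaction as written: 5 × (+82) = +410 kJ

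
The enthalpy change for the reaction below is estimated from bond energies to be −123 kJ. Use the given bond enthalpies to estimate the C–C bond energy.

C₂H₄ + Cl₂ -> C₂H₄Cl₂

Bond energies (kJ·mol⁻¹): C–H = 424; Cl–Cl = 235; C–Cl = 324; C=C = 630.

D(C–C) ≈ 340 kJ/mol

Let D be the C–C bond energy.
Σ(broken) = 4×424 + 1×630 + 1×235 = 2561
Σ(formed) = 1×D + 2×324 + 4×424 = 2344 + D
ΔH = Σ(broken) − Σ(formed) = (2561) − (2344 + D) = +217 − D
Setting this equal to −123 kJ gives D = 340 kJ/mol.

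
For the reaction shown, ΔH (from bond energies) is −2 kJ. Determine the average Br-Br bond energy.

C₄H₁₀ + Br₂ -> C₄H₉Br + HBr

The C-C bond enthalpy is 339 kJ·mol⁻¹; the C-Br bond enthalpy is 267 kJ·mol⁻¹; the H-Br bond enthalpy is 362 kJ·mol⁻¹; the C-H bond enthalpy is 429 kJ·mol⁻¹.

D(Br-Br) ≈ 198 kJ/mol

Let D be the Br-Br bond energy.
Σ(broken) = 1×D + 3×339 + 10×429 = 5307 + D
Σ(formed) = 1×267 + 3×339 + 9×429 + 1×362 = 5507
ΔH = Σ(broken) − Σ(formed) = (5307 + D) − (5507) = −200 + D
Setting this equal to −2 kJ gives D = 198 kJ/mol.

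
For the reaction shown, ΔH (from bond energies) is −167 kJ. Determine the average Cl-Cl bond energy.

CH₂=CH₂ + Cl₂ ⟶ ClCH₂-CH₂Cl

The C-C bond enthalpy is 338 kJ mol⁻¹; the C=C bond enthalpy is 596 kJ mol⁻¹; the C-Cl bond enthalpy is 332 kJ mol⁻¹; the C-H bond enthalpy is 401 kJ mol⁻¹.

Let D be the Cl-Cl bond energy.
Σ(broken) = 4×401 + 1×596 + 1×D = 2200 + D
Σ(formed) = 1×338 + 2×332 + 4×401 = 2606
ΔH = Σ(broken) − Σ(formed) = (2200 + D) − (2606) = −406 + D
Setting this equal to −167 kJ gives D = 239 kJ/mol.

D(Cl-Cl) ≈ 239 kJ/mol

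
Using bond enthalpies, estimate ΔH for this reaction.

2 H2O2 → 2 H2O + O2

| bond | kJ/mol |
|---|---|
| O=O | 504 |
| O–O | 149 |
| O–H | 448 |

ΔH ≈ −206 kJ

Bonds broken (reactants):
  O–H: 4 × 448 = 1792
  O–O: 2 × 149 = 298
  Σ(broken) = 2090 kJ
Bonds formed (products):
  O–H: 4 × 448 = 1792
  O=O: 1 × 504 = 504
  Σ(formed) = 2296 kJ
ΔH = Σ(broken) − Σ(formed) = 2090 − 2296 = −206 kJ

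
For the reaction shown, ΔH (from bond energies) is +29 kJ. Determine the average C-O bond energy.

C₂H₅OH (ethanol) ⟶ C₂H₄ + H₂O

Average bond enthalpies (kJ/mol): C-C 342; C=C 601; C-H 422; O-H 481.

D(C-O) ≈ 347 kJ/mol

Let D be the C-O bond energy.
Σ(broken) = 1×342 + 5×422 + 1×D + 1×481 = 2933 + D
Σ(formed) = 4×422 + 1×601 + 2×481 = 3251
ΔH = Σ(broken) − Σ(formed) = (2933 + D) − (3251) = −318 + D
Setting this equal to +29 kJ gives D = 347 kJ/mol.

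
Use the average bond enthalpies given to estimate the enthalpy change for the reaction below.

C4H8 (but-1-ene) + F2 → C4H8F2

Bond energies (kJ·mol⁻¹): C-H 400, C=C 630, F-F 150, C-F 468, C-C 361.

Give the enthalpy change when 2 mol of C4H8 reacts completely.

ΔH = −1034 kJ

Bonds broken (reactants):
  C-C: 2 × 361 = 722
  C-H: 8 × 400 = 3200
  C=C: 1 × 630 = 630
  F-F: 1 × 150 = 150
  Σ(broken) = 4702 kJ
Bonds formed (products):
  C-C: 3 × 361 = 1083
  C-F: 2 × 468 = 936
  C-H: 8 × 400 = 3200
  Σ(formed) = 5219 kJ
ΔH = Σ(broken) − Σ(formed) = 4702 − 5219 = −517 kJ
For 2× the reaction as written: 2 × (−517) = −1034 kJ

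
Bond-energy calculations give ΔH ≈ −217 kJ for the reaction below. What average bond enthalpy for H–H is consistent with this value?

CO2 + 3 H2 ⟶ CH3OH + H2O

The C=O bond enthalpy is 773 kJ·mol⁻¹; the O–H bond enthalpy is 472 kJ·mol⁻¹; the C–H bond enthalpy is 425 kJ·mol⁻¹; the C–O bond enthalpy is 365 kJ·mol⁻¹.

Let D be the H–H bond energy.
Σ(broken) = 2×773 + 3×D = 1546 + 3D
Σ(formed) = 3×425 + 1×365 + 3×472 = 3056
ΔH = Σ(broken) − Σ(formed) = (1546 + 3D) − (3056) = −1510 + 3D
Setting this equal to −217 kJ gives 3D = 1293, so D = 431 kJ/mol.

D(H–H) ≈ 431 kJ/mol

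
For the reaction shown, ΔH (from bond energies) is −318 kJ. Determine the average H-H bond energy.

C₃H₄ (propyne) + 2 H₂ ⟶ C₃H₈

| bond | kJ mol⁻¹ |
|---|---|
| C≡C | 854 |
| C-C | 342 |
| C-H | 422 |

Let D be the H-H bond energy.
Σ(broken) = 1×854 + 1×342 + 4×422 + 2×D = 2884 + 2D
Σ(formed) = 2×342 + 8×422 = 4060
ΔH = Σ(broken) − Σ(formed) = (2884 + 2D) − (4060) = −1176 + 2D
Setting this equal to −318 kJ gives 2D = 858, so D = 429 kJ/mol.

D(H-H) ≈ 429 kJ/mol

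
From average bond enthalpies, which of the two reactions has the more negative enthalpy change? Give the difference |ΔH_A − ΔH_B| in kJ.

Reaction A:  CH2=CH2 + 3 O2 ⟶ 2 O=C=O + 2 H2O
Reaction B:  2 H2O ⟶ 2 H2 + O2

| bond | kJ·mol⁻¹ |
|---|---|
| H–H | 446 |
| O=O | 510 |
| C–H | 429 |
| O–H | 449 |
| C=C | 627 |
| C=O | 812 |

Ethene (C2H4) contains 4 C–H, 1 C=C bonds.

Reaction A, by 1565 kJ

Reaction A:
  Bonds broken (reactants):
    C–H: 4 × 429 = 1716
    C=C: 1 × 627 = 627
    O=O: 3 × 510 = 1530
    Σ(broken) = 3873 kJ
  Bonds formed (products):
    C=O: 4 × 812 = 3248
    O–H: 4 × 449 = 1796
    Σ(formed) = 5044 kJ
  ΔH_A = 3873 − 5044 = −1171 kJ
Reaction B:
  Bonds broken (reactants):
    O–H: 4 × 449 = 1796
    Σ(broken) = 1796 kJ
  Bonds formed (products):
    H–H: 2 × 446 = 892
    O=O: 1 × 510 = 510
    Σ(formed) = 1402 kJ
  ΔH_B = 1796 − 1402 = +394 kJ
ΔH_A − ΔH_B = −1565 kJ, so reaction A has the more negative ΔH; |ΔH_A − ΔH_B| = 1565 kJ.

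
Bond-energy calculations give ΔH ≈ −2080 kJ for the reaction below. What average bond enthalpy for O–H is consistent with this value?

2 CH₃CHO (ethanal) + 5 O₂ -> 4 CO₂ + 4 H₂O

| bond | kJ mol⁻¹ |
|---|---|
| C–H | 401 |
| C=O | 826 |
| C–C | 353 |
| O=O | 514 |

Let D be the O–H bond energy.
Σ(broken) = 2×353 + 8×401 + 2×826 + 5×514 = 8136
Σ(formed) = 8×826 + 8×D = 6608 + 8D
ΔH = Σ(broken) − Σ(formed) = (8136) − (6608 + 8D) = +1528 − 8D
Setting this equal to −2080 kJ gives 8D = 3608, so D = 451 kJ/mol.

D(O–H) ≈ 451 kJ/mol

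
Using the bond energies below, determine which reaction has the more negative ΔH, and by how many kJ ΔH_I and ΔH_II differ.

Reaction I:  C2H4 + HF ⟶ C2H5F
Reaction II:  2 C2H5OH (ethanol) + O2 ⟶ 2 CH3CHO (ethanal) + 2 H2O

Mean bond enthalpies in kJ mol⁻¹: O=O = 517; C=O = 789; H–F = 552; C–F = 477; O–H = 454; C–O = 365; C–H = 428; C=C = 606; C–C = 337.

Reaction II, by 299 kJ

Reaction I:
  Bonds broken (reactants):
    C–H: 4 × 428 = 1712
    C=C: 1 × 606 = 606
    H–F: 1 × 552 = 552
    Σ(broken) = 2870 kJ
  Bonds formed (products):
    C–C: 1 × 337 = 337
    C–F: 1 × 477 = 477
    C–H: 5 × 428 = 2140
    Σ(formed) = 2954 kJ
  ΔH_I = 2870 − 2954 = −84 kJ
Reaction II:
  Bonds broken (reactants):
    C–C: 2 × 337 = 674
    C–H: 10 × 428 = 4280
    C–O: 2 × 365 = 730
    O–H: 2 × 454 = 908
    O=O: 1 × 517 = 517
    Σ(broken) = 7109 kJ
  Bonds formed (products):
    C–C: 2 × 337 = 674
    C–H: 8 × 428 = 3424
    C=O: 2 × 789 = 1578
    O–H: 4 × 454 = 1816
    Σ(formed) = 7492 kJ
  ΔH_II = 7109 − 7492 = −383 kJ
ΔH_I − ΔH_II = +299 kJ, so reaction II has the more negative ΔH; |ΔH_I − ΔH_II| = 299 kJ.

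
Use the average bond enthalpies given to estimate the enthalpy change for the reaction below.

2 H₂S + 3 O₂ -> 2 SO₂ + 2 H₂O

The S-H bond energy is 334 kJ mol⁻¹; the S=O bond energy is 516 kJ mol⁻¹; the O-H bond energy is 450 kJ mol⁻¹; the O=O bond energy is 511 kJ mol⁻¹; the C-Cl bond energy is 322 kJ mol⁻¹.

Bonds broken (reactants):
  O=O: 3 × 511 = 1533
  S-H: 4 × 334 = 1336
  Σ(broken) = 2869 kJ
Bonds formed (products):
  O-H: 4 × 450 = 1800
  S=O: 4 × 516 = 2064
  Σ(formed) = 3864 kJ
ΔH = Σ(broken) − Σ(formed) = 2869 − 3864 = −995 kJ

ΔH ≈ −995 kJ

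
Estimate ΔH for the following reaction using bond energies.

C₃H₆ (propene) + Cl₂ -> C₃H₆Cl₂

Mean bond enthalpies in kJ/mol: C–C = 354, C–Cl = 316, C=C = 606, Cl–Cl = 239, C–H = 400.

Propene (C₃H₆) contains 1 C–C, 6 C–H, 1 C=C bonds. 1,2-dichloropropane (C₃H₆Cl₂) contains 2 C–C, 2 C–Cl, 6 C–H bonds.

Bonds broken (reactants):
  C–C: 1 × 354 = 354
  C–H: 6 × 400 = 2400
  C=C: 1 × 606 = 606
  Cl–Cl: 1 × 239 = 239
  Σ(broken) = 3599 kJ
Bonds formed (products):
  C–C: 2 × 354 = 708
  C–Cl: 2 × 316 = 632
  C–H: 6 × 400 = 2400
  Σ(formed) = 3740 kJ
ΔH = Σ(broken) − Σ(formed) = 3599 − 3740 = −141 kJ

ΔH ≈ −141 kJ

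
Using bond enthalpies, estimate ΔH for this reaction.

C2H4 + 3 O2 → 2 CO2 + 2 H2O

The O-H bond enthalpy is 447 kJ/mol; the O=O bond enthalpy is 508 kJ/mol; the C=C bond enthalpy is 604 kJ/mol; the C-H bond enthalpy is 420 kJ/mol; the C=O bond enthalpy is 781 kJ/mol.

ΔH ≈ −1104 kJ

Bonds broken (reactants):
  C-H: 4 × 420 = 1680
  C=C: 1 × 604 = 604
  O=O: 3 × 508 = 1524
  Σ(broken) = 3808 kJ
Bonds formed (products):
  C=O: 4 × 781 = 3124
  O-H: 4 × 447 = 1788
  Σ(formed) = 4912 kJ
ΔH = Σ(broken) − Σ(formed) = 3808 − 4912 = −1104 kJ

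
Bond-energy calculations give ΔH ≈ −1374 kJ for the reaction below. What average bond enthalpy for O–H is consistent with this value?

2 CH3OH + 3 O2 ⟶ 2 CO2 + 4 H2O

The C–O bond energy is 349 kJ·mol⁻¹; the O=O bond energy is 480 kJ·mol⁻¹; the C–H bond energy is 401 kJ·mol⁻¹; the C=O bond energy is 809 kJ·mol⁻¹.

Let D be the O–H bond energy.
Σ(broken) = 6×401 + 2×349 + 2×D + 3×480 = 4544 + 2D
Σ(formed) = 4×809 + 8×D = 3236 + 8D
ΔH = Σ(broken) − Σ(formed) = (4544 + 2D) − (3236 + 8D) = +1308 − 6D
Setting this equal to −1374 kJ gives 6D = 2682, so D = 447 kJ/mol.

D(O–H) ≈ 447 kJ/mol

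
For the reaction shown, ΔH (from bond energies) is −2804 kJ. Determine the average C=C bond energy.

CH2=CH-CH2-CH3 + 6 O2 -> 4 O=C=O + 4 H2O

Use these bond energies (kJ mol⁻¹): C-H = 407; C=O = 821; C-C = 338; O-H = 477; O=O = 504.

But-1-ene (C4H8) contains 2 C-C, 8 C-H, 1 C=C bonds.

D(C=C) ≈ 624 kJ/mol

Let D be the C=C bond energy.
Σ(broken) = 2×338 + 8×407 + 1×D + 6×504 = 6956 + D
Σ(formed) = 8×821 + 8×477 = 10384
ΔH = Σ(broken) − Σ(formed) = (6956 + D) − (10384) = −3428 + D
Setting this equal to −2804 kJ gives D = 624 kJ/mol.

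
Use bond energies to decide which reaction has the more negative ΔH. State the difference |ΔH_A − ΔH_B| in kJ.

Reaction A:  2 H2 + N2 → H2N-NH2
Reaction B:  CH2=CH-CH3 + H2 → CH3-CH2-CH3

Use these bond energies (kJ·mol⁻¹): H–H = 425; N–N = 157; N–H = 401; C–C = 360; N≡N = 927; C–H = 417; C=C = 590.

Reaction B, by 195 kJ

Reaction A:
  Bonds broken (reactants):
    H–H: 2 × 425 = 850
    N≡N: 1 × 927 = 927
    Σ(broken) = 1777 kJ
  Bonds formed (products):
    N–H: 4 × 401 = 1604
    N–N: 1 × 157 = 157
    Σ(formed) = 1761 kJ
  ΔH_A = 1777 − 1761 = +16 kJ
Reaction B:
  Bonds broken (reactants):
    C–C: 1 × 360 = 360
    C–H: 6 × 417 = 2502
    C=C: 1 × 590 = 590
    H–H: 1 × 425 = 425
    Σ(broken) = 3877 kJ
  Bonds formed (products):
    C–C: 2 × 360 = 720
    C–H: 8 × 417 = 3336
    Σ(formed) = 4056 kJ
  ΔH_B = 3877 − 4056 = −179 kJ
ΔH_A − ΔH_B = +195 kJ, so reaction B has the more negative ΔH; |ΔH_A − ΔH_B| = 195 kJ.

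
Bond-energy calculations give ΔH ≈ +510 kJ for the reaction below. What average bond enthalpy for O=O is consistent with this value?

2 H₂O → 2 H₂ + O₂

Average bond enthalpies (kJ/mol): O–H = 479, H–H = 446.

Let D be the O=O bond energy.
Σ(broken) = 4×479 = 1916
Σ(formed) = 2×446 + 1×D = 892 + D
ΔH = Σ(broken) − Σ(formed) = (1916) − (892 + D) = +1024 − D
Setting this equal to +510 kJ gives D = 514 kJ/mol.

D(O=O) ≈ 514 kJ/mol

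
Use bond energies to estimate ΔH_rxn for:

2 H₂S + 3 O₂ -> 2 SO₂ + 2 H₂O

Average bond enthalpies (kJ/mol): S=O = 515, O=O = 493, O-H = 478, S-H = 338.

Bonds broken (reactants):
  O=O: 3 × 493 = 1479
  S-H: 4 × 338 = 1352
  Σ(broken) = 2831 kJ
Bonds formed (products):
  O-H: 4 × 478 = 1912
  S=O: 4 × 515 = 2060
  Σ(formed) = 3972 kJ
ΔH = Σ(broken) − Σ(formed) = 2831 − 3972 = −1141 kJ

ΔH ≈ −1141 kJ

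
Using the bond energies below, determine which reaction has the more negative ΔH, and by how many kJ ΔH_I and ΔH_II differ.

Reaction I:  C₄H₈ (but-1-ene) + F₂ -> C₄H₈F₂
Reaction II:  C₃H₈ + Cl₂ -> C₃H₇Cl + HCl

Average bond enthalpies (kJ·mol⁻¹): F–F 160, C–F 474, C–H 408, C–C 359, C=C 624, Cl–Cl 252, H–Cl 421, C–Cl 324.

Reaction I:
  Bonds broken (reactants):
    C–C: 2 × 359 = 718
    C–H: 8 × 408 = 3264
    C=C: 1 × 624 = 624
    F–F: 1 × 160 = 160
    Σ(broken) = 4766 kJ
  Bonds formed (products):
    C–C: 3 × 359 = 1077
    C–F: 2 × 474 = 948
    C–H: 8 × 408 = 3264
    Σ(formed) = 5289 kJ
  ΔH_I = 4766 − 5289 = −523 kJ
Reaction II:
  Bonds broken (reactants):
    C–C: 2 × 359 = 718
    C–H: 8 × 408 = 3264
    Cl–Cl: 1 × 252 = 252
    Σ(broken) = 4234 kJ
  Bonds formed (products):
    C–C: 2 × 359 = 718
    C–Cl: 1 × 324 = 324
    C–H: 7 × 408 = 2856
    H–Cl: 1 × 421 = 421
    Σ(formed) = 4319 kJ
  ΔH_II = 4234 − 4319 = −85 kJ
ΔH_I − ΔH_II = −438 kJ, so reaction I has the more negative ΔH; |ΔH_I − ΔH_II| = 438 kJ.

Reaction I, by 438 kJ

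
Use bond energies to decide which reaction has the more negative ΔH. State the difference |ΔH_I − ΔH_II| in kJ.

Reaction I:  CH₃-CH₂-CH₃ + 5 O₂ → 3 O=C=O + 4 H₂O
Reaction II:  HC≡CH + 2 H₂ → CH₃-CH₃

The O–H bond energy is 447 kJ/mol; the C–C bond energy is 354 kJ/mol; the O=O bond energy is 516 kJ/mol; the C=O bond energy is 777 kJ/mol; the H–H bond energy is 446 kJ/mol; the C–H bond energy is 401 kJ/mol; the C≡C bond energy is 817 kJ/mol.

Reaction I:
  Bonds broken (reactants):
    C–C: 2 × 354 = 708
    C–H: 8 × 401 = 3208
    O=O: 5 × 516 = 2580
    Σ(broken) = 6496 kJ
  Bonds formed (products):
    C=O: 6 × 777 = 4662
    O–H: 8 × 447 = 3576
    Σ(formed) = 8238 kJ
  ΔH_I = 6496 − 8238 = −1742 kJ
Reaction II:
  Bonds broken (reactants):
    C≡C: 1 × 817 = 817
    C–H: 2 × 401 = 802
    H–H: 2 × 446 = 892
    Σ(broken) = 2511 kJ
  Bonds formed (products):
    C–C: 1 × 354 = 354
    C–H: 6 × 401 = 2406
    Σ(formed) = 2760 kJ
  ΔH_II = 2511 − 2760 = −249 kJ
ΔH_I − ΔH_II = −1493 kJ, so reaction I has the more negative ΔH; |ΔH_I − ΔH_II| = 1493 kJ.

Reaction I, by 1493 kJ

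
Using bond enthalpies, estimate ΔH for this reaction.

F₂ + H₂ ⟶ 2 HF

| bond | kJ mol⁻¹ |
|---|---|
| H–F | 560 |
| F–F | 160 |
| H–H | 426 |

ΔH ≈ −534 kJ

Bonds broken (reactants):
  F–F: 1 × 160 = 160
  H–H: 1 × 426 = 426
  Σ(broken) = 586 kJ
Bonds formed (products):
  H–F: 2 × 560 = 1120
  Σ(formed) = 1120 kJ
ΔH = Σ(broken) − Σ(formed) = 586 − 1120 = −534 kJ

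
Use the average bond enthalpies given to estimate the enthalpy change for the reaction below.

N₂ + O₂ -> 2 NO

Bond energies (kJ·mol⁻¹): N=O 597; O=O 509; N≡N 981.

Bonds broken (reactants):
  N≡N: 1 × 981 = 981
  O=O: 1 × 509 = 509
  Σ(broken) = 1490 kJ
Bonds formed (products):
  N=O: 2 × 597 = 1194
  Σ(formed) = 1194 kJ
ΔH = Σ(broken) − Σ(formed) = 1490 − 1194 = +296 kJ

ΔH ≈ +296 kJ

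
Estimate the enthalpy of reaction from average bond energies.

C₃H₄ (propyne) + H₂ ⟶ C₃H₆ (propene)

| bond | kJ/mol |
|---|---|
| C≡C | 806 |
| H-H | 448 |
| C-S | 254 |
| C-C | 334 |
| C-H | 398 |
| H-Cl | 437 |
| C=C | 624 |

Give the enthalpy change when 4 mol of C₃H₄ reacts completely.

ΔH = −664 kJ

Bonds broken (reactants):
  C≡C: 1 × 806 = 806
  C-C: 1 × 334 = 334
  C-H: 4 × 398 = 1592
  H-H: 1 × 448 = 448
  Σ(broken) = 3180 kJ
Bonds formed (products):
  C-C: 1 × 334 = 334
  C-H: 6 × 398 = 2388
  C=C: 1 × 624 = 624
  Σ(formed) = 3346 kJ
ΔH = Σ(broken) − Σ(formed) = 3180 − 3346 = −166 kJ
For 4× the reaction as written: 4 × (−166) = −664 kJ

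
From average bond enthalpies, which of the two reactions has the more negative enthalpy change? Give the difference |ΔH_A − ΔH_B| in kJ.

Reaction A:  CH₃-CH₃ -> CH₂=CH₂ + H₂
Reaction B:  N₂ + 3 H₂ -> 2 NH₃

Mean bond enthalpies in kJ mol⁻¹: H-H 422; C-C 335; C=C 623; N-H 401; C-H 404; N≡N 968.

Reaction B, by 270 kJ

Reaction A:
  Bonds broken (reactants):
    C-C: 1 × 335 = 335
    C-H: 6 × 404 = 2424
    Σ(broken) = 2759 kJ
  Bonds formed (products):
    C-H: 4 × 404 = 1616
    C=C: 1 × 623 = 623
    H-H: 1 × 422 = 422
    Σ(formed) = 2661 kJ
  ΔH_A = 2759 − 2661 = +98 kJ
Reaction B:
  Bonds broken (reactants):
    H-H: 3 × 422 = 1266
    N≡N: 1 × 968 = 968
    Σ(broken) = 2234 kJ
  Bonds formed (products):
    N-H: 6 × 401 = 2406
    Σ(formed) = 2406 kJ
  ΔH_B = 2234 − 2406 = −172 kJ
ΔH_A − ΔH_B = +270 kJ, so reaction B has the more negative ΔH; |ΔH_A − ΔH_B| = 270 kJ.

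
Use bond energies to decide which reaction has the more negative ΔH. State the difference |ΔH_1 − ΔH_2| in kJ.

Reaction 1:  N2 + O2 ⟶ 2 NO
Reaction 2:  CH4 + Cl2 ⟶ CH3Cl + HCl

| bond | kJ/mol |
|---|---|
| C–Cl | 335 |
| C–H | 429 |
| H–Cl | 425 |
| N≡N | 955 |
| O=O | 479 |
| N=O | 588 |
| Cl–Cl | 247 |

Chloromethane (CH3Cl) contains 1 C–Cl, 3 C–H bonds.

Reaction 2, by 342 kJ

Reaction 1:
  Bonds broken (reactants):
    N≡N: 1 × 955 = 955
    O=O: 1 × 479 = 479
    Σ(broken) = 1434 kJ
  Bonds formed (products):
    N=O: 2 × 588 = 1176
    Σ(formed) = 1176 kJ
  ΔH_1 = 1434 − 1176 = +258 kJ
Reaction 2:
  Bonds broken (reactants):
    C–H: 4 × 429 = 1716
    Cl–Cl: 1 × 247 = 247
    Σ(broken) = 1963 kJ
  Bonds formed (products):
    C–Cl: 1 × 335 = 335
    C–H: 3 × 429 = 1287
    H–Cl: 1 × 425 = 425
    Σ(formed) = 2047 kJ
  ΔH_2 = 1963 − 2047 = −84 kJ
ΔH_1 − ΔH_2 = +342 kJ, so reaction 2 has the more negative ΔH; |ΔH_1 − ΔH_2| = 342 kJ.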